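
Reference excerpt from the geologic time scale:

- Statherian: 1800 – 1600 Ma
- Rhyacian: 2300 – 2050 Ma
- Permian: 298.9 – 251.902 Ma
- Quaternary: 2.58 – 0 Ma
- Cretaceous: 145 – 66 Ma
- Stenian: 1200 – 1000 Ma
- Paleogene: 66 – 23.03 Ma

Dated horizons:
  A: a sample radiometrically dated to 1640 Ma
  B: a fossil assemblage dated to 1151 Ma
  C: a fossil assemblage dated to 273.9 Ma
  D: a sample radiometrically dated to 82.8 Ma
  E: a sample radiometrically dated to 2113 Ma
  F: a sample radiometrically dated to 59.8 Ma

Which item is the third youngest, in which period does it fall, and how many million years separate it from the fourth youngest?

Smaller Ma means younger, so youngest first: F 59.8 < D 82.8 < C 273.9 < B 1151 < A 1640 < E 2113.
Counting 3 along gives C (273.9 Ma); the excerpt puts that inside the Permian, 298.9–251.902 Ma.
Next in line is B (1151 Ma), and 1151 − 273.9 = 877.1 Myr.

C, in the Permian; 877.1 million years to B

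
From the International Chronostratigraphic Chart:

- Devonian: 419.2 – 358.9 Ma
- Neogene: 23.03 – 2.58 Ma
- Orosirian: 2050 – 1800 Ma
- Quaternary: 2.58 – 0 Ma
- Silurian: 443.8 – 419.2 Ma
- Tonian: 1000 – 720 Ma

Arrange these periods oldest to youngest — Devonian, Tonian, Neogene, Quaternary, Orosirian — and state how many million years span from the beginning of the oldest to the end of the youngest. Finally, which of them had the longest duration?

Orosirian → Tonian → Devonian → Neogene → Quaternary; total span 2050 Myr; longest is Tonian

Start ages (Ma): Orosirian 2050, Tonian 1000, Devonian 419.2, Neogene 23.03, Quaternary 2.58.
Ordered oldest to youngest: Orosirian, Tonian, Devonian, Neogene, Quaternary.
Span = 2050 − 0 = 2050 Myr.
Durations: Devonian 60.3, Quaternary 2.58, Tonian 280, Neogene 20.45, Orosirian 250 → longest is Tonian (280 Myr).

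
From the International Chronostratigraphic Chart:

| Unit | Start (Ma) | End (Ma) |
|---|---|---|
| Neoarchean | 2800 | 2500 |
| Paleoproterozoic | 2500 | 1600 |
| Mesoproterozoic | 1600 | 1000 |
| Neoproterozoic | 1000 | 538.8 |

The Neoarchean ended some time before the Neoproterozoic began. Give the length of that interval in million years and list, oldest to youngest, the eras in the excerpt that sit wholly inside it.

1500 million years; Paleoproterozoic, Mesoproterozoic

The Neoarchean closes at 2500 Ma and the Neoproterozoic opens at 1000 Ma, so the interval is 2500 − 1000 = 1500 Myr.
An era fits inside if it starts at or after 2500 Ma and ends at or before 1000 Ma; oldest first that gives Paleoproterozoic, Mesoproterozoic.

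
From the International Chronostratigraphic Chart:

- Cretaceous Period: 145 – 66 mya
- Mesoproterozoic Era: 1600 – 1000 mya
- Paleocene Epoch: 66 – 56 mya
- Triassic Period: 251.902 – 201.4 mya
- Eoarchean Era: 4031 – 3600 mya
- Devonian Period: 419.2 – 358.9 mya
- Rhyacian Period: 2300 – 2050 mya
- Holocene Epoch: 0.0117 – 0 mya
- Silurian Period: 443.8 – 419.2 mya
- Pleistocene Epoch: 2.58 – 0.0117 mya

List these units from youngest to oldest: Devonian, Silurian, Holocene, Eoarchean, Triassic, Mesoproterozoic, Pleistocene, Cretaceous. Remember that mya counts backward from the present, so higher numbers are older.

The oldest of these is Eoarchean (starts 4031 Ma) and the youngest is Holocene (ends 0 Ma).
In between, by decreasing start age: Mesoproterozoic (1600), Silurian (443.8), Devonian (419.2), Triassic (251.902), Cretaceous (145), Pleistocene (2.58).
Listing youngest first means reversing that sequence.

Holocene → Pleistocene → Cretaceous → Triassic → Devonian → Silurian → Mesoproterozoic → Eoarchean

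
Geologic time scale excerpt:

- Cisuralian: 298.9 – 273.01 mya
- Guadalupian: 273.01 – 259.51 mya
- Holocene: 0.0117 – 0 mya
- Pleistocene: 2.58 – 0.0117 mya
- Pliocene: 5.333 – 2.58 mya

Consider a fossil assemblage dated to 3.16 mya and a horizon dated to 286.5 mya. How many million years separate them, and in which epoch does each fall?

Elapsed time: 286.5 − 3.16 = 283.34 Myr.
3.16 Ma lies within 5.333–2.58 Ma: Pliocene.
286.5 Ma lies within 298.9–273.01 Ma: Cisuralian.

283.34 million years apart; the first in the Pliocene, the second in the Cisuralian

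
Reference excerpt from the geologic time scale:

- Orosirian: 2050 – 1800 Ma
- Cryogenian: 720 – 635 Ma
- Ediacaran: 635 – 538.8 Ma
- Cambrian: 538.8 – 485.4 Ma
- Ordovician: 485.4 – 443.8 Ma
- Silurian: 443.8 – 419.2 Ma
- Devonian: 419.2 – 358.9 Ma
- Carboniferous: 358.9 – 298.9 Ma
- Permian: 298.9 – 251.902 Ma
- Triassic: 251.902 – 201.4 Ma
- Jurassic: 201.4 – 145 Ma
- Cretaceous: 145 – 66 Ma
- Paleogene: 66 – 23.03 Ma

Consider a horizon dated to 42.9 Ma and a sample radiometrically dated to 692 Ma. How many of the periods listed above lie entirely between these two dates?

10

692 Ma sits inside the Cryogenian (720–635) and 42.9 Ma inside the Paleogene (66–23.03); neither of those is wholly between the two dates.
The listed periods lying completely between them are Ediacaran, Cambrian, Ordovician, Silurian, Devonian, Carboniferous, Permian, Triassic, Jurassic, Cretaceous — 10 in all.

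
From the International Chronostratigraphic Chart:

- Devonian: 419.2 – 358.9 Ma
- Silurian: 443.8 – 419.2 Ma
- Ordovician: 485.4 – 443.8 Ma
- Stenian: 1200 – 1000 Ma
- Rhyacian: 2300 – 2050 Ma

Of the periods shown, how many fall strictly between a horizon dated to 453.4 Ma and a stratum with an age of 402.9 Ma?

The older date is 453.4 Ma and the younger is 402.9 Ma.
Periods with start < 453.4 and end > 402.9 Ma: Silurian (443.8–419.2).
That is 1 complete period.

1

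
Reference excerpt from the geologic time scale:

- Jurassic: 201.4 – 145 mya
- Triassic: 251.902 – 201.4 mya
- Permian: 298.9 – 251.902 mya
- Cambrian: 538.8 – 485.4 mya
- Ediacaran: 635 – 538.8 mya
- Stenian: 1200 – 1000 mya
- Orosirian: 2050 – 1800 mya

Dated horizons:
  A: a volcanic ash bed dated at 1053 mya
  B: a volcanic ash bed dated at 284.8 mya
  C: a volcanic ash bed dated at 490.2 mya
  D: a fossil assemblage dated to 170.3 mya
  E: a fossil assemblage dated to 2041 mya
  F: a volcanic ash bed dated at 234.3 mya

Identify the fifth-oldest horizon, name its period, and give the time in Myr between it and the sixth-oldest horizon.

Sorted oldest-first by Ma: E (2041), A (1053), C (490.2), B (284.8), F (234.3), D (170.3).
The fifth oldest is F at 234.3 Ma, which lies in 251.902–201.4 Ma: the Triassic.
The sixth oldest is D at 170.3 Ma; separation = |234.3 − 170.3| = 64 Myr.

F, in the Triassic; 64 million years to D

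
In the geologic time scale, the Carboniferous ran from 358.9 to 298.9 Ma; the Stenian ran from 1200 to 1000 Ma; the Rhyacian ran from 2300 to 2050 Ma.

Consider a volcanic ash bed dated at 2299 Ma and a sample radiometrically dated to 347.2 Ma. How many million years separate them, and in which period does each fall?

Elapsed time: 2299 − 347.2 = 1951.8 Myr.
2299 Ma lies within 2300–2050 Ma: Rhyacian.
347.2 Ma lies within 358.9–298.9 Ma: Carboniferous.

1951.8 million years apart; the first in the Rhyacian, the second in the Carboniferous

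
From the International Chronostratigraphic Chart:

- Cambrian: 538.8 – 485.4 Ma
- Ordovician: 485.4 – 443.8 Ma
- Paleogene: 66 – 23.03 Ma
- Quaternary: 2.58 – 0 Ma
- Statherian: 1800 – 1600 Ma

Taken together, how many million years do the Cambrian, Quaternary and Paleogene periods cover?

Each duration: Cambrian = 53.4; Quaternary = 2.58; Paleogene = 42.97.
Sum: 53.4 + 2.58 + 42.97 = 98.95 Myr.

98.95 million years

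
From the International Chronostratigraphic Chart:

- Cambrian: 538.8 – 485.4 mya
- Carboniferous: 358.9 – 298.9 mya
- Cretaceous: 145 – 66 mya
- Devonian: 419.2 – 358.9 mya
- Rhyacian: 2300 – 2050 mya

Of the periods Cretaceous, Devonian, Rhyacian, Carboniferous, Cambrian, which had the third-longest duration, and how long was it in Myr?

Durations: Cretaceous 79; Devonian 60.3; Rhyacian 250; Carboniferous 60; Cambrian 53.4 Myr.
Sorted longest-first: Rhyacian (250), Cretaceous (79), Devonian (60.3), Carboniferous (60), Cambrian (53.4).
The third longest is Devonian at 60.3 Myr.

Devonian, 60.3 million years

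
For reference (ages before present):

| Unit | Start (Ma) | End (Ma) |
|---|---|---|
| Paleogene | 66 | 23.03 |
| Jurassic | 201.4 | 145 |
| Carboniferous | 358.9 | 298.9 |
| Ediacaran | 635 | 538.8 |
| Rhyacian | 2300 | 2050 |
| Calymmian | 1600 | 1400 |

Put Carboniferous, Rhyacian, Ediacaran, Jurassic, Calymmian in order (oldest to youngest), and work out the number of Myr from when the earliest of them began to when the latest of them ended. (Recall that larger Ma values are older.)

Start ages (Ma): Rhyacian 2300, Calymmian 1600, Ediacaran 635, Carboniferous 358.9, Jurassic 201.4.
Ordered oldest to youngest: Rhyacian, Calymmian, Ediacaran, Carboniferous, Jurassic.
Span = 2300 − 145 = 2155 Myr.

Rhyacian, Calymmian, Ediacaran, Carboniferous, Jurassic; total span 2155 Myr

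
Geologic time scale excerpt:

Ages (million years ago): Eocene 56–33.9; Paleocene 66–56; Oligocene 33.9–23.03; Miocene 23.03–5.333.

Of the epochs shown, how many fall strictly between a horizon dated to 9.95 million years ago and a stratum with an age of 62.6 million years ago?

The older date is 62.6 Ma and the younger is 9.95 Ma.
Epochs with start < 62.6 and end > 9.95 Ma: Eocene (56–33.9), Oligocene (33.9–23.03).
That is 2 complete epochs.

2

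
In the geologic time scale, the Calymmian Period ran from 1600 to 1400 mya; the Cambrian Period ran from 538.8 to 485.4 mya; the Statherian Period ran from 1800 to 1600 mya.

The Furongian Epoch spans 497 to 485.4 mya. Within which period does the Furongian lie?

Cambrian

The Furongian (497–485.4 Ma) lies entirely within 538.8–485.4 Ma, the Cambrian Period.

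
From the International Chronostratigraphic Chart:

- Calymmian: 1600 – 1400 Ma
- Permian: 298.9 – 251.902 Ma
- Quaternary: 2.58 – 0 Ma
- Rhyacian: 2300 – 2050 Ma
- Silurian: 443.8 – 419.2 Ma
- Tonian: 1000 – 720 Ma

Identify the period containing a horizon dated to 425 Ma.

425 Ma lies between 443.8 and 419.2 Ma, so it falls in the Silurian.

Silurian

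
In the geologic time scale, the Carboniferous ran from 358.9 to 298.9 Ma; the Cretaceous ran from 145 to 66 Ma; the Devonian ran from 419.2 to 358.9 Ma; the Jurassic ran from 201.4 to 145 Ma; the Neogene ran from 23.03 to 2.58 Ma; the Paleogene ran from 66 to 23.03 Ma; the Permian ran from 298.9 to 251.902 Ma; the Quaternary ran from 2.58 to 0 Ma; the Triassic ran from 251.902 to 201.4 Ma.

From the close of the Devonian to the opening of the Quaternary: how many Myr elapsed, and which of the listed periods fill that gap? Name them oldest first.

356.32 million years; Carboniferous, Permian, Triassic, Jurassic, Cretaceous, Paleogene, Neogene

The Devonian closes at 358.9 Ma and the Quaternary opens at 2.58 Ma, so the interval is 358.9 − 2.58 = 356.32 Myr.
A period fits inside if it starts at or after 358.9 Ma and ends at or before 2.58 Ma; oldest first that gives Carboniferous, Permian, Triassic, Jurassic, Cretaceous, Paleogene, Neogene.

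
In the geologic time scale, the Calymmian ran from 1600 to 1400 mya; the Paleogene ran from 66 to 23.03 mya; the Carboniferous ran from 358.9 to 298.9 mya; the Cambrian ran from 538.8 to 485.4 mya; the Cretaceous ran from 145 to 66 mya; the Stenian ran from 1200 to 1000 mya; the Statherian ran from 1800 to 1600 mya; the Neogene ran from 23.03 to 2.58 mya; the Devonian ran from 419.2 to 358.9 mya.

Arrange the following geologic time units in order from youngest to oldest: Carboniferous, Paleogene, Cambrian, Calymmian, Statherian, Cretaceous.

Paleogene, Cretaceous, Carboniferous, Cambrian, Calymmian, Statherian

The oldest of these is Statherian (starts 1800 Ma) and the youngest is Paleogene (ends 23.03 Ma).
In between, by decreasing start age: Calymmian (1600), Cambrian (538.8), Carboniferous (358.9), Cretaceous (145).
Listing youngest first means reversing that sequence.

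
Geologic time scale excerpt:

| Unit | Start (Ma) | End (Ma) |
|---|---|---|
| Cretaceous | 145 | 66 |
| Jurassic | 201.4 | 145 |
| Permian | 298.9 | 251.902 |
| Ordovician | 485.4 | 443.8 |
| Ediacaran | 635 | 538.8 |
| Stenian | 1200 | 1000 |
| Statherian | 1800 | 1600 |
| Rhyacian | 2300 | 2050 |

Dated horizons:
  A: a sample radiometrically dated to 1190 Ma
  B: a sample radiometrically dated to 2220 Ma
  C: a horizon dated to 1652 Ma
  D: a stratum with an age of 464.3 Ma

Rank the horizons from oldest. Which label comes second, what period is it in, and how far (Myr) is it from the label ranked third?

C, in the Statherian; 462 million years to A

Sorted oldest-first by Ma: B (2220), C (1652), A (1190), D (464.3).
The second oldest is C at 1652 Ma, which lies in 1800–1600 Ma: the Statherian.
The third oldest is A at 1190 Ma; separation = |1652 − 1190| = 462 Myr.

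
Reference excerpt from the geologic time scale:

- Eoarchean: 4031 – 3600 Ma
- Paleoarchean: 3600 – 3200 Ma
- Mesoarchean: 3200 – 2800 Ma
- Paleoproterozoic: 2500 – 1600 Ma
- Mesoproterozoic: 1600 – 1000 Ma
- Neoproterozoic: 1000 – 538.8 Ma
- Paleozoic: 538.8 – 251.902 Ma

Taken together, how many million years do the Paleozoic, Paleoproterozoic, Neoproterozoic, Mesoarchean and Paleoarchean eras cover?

Duration is start − end for each: (538.8 − 251.902) + (2500 − 1600) + (1000 − 538.8) + (3200 − 2800) + (3600 − 3200).
That is 286.898 + 900 + 461.2 + 400 + 400, which totals 2448.098 million years.

2448.098 million years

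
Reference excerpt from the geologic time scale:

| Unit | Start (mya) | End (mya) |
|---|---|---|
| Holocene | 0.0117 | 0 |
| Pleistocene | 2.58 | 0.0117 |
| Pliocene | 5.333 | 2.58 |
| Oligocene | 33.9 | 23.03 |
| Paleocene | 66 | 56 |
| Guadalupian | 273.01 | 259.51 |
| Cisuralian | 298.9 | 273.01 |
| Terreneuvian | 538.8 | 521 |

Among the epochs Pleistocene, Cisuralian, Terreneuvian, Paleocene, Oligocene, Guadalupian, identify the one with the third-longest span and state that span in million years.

Guadalupian, 13.5 million years

Durations: Pleistocene 2.5683; Cisuralian 25.89; Terreneuvian 17.8; Paleocene 10; Oligocene 10.87; Guadalupian 13.5 Myr.
Sorted longest-first: Cisuralian (25.89), Terreneuvian (17.8), Guadalupian (13.5), Oligocene (10.87), Paleocene (10), Pleistocene (2.5683).
The third longest is Guadalupian at 13.5 Myr.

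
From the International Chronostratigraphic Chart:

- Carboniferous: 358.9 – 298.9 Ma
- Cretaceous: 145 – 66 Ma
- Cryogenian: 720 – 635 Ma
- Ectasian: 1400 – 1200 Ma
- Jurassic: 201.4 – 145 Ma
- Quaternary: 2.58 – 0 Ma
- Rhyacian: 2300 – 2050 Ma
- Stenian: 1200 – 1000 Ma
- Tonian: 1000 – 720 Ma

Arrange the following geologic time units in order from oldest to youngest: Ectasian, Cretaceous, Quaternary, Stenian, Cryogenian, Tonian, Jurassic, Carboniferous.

Ectasian, Stenian, Tonian, Cryogenian, Carboniferous, Jurassic, Cretaceous, Quaternary

Read off each span (Ma): Ectasian 1400–1200; Cretaceous 145–66; Quaternary 2.58–0; Stenian 1200–1000; Cryogenian 720–635; Tonian 1000–720; Jurassic 201.4–145; Carboniferous 358.9–298.9.
Larger Ma is older, so oldest→youngest is Ectasian, Stenian, Tonian, Cryogenian, Carboniferous, Jurassic, Cretaceous, Quaternary.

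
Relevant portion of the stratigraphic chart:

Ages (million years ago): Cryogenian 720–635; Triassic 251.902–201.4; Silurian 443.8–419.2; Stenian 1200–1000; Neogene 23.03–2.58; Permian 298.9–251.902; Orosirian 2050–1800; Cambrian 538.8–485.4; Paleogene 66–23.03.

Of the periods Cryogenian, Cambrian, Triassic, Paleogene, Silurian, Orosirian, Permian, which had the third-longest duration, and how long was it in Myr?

Durations: Cryogenian 85; Cambrian 53.4; Triassic 50.502; Paleogene 42.97; Silurian 24.6; Orosirian 250; Permian 46.998 Myr.
Sorted longest-first: Orosirian (250), Cryogenian (85), Cambrian (53.4), Triassic (50.502), Permian (46.998), Paleogene (42.97), Silurian (24.6).
The third longest is Cambrian at 53.4 Myr.

Cambrian, 53.4 million years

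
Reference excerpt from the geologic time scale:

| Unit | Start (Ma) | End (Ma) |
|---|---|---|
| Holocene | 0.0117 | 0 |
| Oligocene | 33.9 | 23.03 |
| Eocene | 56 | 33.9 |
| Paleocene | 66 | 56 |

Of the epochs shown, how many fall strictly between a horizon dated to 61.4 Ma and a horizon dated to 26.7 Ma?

1

61.4 Ma sits inside the Paleocene (66–56) and 26.7 Ma inside the Oligocene (33.9–23.03); neither of those is wholly between the two dates.
The listed epochs lying completely between them are Eocene — 1 in all.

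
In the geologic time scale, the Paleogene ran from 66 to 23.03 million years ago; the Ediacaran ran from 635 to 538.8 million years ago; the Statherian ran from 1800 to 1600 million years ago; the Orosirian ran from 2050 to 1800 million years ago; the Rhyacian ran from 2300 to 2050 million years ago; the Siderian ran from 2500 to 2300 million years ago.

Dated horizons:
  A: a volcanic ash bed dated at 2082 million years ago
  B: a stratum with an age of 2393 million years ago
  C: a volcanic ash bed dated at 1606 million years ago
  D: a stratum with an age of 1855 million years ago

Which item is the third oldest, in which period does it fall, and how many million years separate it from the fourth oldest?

D, in the Orosirian; 249 million years to C

Larger Ma means older, so oldest first: B 2393 > A 2082 > D 1855 > C 1606.
Counting 3 along gives D (1855 Ma); the excerpt puts that inside the Orosirian, 2050–1800 Ma.
Next in line is C (1606 Ma), and 1855 − 1606 = 249 Myr.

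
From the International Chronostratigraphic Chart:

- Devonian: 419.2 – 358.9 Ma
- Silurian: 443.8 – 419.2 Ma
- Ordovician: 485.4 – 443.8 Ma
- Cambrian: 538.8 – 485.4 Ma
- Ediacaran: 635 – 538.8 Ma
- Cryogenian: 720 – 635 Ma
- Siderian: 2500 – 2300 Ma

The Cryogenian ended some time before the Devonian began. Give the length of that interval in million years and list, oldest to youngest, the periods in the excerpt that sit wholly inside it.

215.8 million years; Ediacaran, Cambrian, Ordovician, Silurian

The Cryogenian closes at 635 Ma and the Devonian opens at 419.2 Ma, so the interval is 635 − 419.2 = 215.8 Myr.
A period fits inside if it starts at or after 635 Ma and ends at or before 419.2 Ma; oldest first that gives Ediacaran, Cambrian, Ordovician, Silurian.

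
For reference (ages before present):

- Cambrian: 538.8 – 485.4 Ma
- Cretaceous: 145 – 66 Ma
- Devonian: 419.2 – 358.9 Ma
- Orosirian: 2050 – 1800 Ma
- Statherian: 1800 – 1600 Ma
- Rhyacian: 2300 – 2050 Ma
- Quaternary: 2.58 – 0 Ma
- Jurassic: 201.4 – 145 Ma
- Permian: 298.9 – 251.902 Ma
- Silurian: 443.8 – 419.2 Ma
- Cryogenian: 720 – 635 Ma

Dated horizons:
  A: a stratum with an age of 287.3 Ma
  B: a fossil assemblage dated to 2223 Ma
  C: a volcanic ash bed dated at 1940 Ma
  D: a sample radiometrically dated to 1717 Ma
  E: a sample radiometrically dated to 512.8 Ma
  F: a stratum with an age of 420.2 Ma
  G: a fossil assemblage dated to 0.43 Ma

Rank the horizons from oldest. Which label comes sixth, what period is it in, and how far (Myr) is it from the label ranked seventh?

A, in the Permian; 286.87 million years to G

Sorted oldest-first by Ma: B (2223), C (1940), D (1717), E (512.8), F (420.2), A (287.3), G (0.43).
The sixth oldest is A at 287.3 Ma, which lies in 298.9–251.902 Ma: the Permian.
The seventh oldest is G at 0.43 Ma; separation = |287.3 − 0.43| = 286.87 Myr.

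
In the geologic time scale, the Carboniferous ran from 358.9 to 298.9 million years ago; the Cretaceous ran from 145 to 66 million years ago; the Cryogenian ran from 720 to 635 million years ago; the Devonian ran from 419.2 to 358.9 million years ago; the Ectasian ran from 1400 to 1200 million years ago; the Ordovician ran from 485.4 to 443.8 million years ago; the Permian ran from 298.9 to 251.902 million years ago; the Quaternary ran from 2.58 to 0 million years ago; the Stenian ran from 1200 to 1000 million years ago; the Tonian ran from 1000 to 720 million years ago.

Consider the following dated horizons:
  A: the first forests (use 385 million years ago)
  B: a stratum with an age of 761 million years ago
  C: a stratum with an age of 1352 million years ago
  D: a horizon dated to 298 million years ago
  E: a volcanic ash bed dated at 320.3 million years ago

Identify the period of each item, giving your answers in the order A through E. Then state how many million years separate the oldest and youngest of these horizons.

A — Devonian; B — Tonian; C — Ectasian; D — Permian; E — Carboniferous; span 1054 million years

Match each age against the start–end ranges in the excerpt: A = 385 Ma → Devonian (419.2–358.9); B = 761 Ma → Tonian (1000–720); C = 1352 Ma → Ectasian (1400–1200); D = 298 Ma → Permian (298.9–251.902); E = 320.3 Ma → Carboniferous (358.9–298.9).
The largest age is 1352 Ma and the smallest is 298 Ma; their difference is 1054 Myr.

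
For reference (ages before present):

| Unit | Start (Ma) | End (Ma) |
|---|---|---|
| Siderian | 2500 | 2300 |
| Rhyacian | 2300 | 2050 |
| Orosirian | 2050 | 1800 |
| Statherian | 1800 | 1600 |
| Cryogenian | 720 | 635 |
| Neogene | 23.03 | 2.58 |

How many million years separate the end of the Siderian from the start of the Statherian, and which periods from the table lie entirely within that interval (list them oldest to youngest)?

The Siderian closes at 2300 Ma and the Statherian opens at 1800 Ma, so the interval is 2300 − 1800 = 500 Myr.
A period fits inside if it starts at or after 2300 Ma and ends at or before 1800 Ma; oldest first that gives Rhyacian, Orosirian.

500 million years; Rhyacian, Orosirian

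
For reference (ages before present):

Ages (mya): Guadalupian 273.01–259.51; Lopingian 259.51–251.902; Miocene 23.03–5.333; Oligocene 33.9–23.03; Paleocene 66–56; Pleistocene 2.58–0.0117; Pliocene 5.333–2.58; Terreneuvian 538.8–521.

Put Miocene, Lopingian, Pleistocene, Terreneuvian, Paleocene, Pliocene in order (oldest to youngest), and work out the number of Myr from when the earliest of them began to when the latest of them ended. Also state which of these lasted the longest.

Start ages (Ma): Terreneuvian 538.8, Lopingian 259.51, Paleocene 66, Miocene 23.03, Pliocene 5.333, Pleistocene 2.58.
Ordered oldest to youngest: Terreneuvian, Lopingian, Paleocene, Miocene, Pliocene, Pleistocene.
Span = 538.8 − 0.0117 = 538.7883 Myr.
Durations: Pleistocene 2.5683, Pliocene 2.753, Paleocene 10, Miocene 17.697, Lopingian 7.608, Terreneuvian 17.8 → longest is Terreneuvian (17.8 Myr).

Terreneuvian → Lopingian → Paleocene → Miocene → Pliocene → Pleistocene; total span 538.7883 Myr; longest is Terreneuvian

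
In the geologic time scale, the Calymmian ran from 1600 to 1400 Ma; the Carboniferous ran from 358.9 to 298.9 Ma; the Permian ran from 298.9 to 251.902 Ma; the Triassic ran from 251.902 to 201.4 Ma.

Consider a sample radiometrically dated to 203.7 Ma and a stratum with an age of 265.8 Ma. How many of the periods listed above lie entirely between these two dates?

0

Checking each listed span, none has both start < 265.8 Ma and end > 203.7 Ma — every period straddles one of the two dates or lies outside them — so the count is 0.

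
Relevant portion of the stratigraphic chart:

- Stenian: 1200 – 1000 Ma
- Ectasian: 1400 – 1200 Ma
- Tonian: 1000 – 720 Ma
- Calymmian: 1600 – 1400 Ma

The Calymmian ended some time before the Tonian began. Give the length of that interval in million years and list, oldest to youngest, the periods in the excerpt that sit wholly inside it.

The Calymmian closes at 1400 Ma and the Tonian opens at 1000 Ma, so the interval is 1400 − 1000 = 400 Myr.
A period fits inside if it starts at or after 1400 Ma and ends at or before 1000 Ma; oldest first that gives Ectasian, Stenian.

400 million years; Ectasian, Stenian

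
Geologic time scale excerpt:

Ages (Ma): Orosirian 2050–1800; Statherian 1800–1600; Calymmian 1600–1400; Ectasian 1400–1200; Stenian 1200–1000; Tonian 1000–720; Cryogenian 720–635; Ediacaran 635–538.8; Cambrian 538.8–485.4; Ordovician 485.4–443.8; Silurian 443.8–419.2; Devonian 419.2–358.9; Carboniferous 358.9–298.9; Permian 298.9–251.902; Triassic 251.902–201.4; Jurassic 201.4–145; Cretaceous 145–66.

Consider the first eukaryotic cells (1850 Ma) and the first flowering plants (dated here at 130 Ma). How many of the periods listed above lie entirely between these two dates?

15

1850 Ma sits inside the Orosirian (2050–1800) and 130 Ma inside the Cretaceous (145–66); neither of those is wholly between the two dates.
The listed periods lying completely between them are Statherian, Calymmian, Ectasian, Stenian, Tonian, Cryogenian, Ediacaran, Cambrian, Ordovician, Silurian, Devonian, Carboniferous, Permian, Triassic, Jurassic — 15 in all.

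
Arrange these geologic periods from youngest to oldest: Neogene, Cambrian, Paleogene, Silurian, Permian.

Group by era (each group listed oldest first) — Paleozoic: Cambrian, Silurian, Permian; Cenozoic: Paleogene, Neogene. The eras run Paleozoic → Mesozoic → Cenozoic. Concatenating the groups in that era order and then reversing gives youngest to oldest.

Neogene, then Paleogene, then Permian, then Silurian, then Cambrian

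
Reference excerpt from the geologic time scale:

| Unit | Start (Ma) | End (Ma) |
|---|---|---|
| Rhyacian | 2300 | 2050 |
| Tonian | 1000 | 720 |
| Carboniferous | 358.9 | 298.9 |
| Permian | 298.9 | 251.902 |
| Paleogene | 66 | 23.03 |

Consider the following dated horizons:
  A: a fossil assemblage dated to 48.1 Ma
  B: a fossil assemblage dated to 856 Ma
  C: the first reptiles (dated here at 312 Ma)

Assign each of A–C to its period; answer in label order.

A — Paleogene; B — Tonian; C — Carboniferous

A: 48.1 Ma lies in 66–23.03 Ma, so Paleogene.
B: 856 Ma lies in 1000–720 Ma, so Tonian.
C: 312 Ma lies in 358.9–298.9 Ma, so Carboniferous.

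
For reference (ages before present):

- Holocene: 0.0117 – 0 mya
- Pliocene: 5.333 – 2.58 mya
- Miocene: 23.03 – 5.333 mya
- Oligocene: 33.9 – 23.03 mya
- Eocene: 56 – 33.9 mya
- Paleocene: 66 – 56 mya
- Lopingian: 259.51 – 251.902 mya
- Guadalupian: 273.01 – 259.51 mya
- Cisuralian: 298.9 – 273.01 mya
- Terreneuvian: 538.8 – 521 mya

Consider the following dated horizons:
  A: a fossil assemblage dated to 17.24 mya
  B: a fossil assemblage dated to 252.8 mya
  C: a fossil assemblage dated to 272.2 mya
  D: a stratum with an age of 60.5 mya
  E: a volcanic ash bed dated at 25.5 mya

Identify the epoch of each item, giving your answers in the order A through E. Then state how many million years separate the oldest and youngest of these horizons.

A — Miocene; B — Lopingian; C — Guadalupian; D — Paleocene; E — Oligocene; span 254.96 million years

A: 17.24 Ma lies in 23.03–5.333 Ma, so Miocene.
B: 252.8 Ma lies in 259.51–251.902 Ma, so Lopingian.
C: 272.2 Ma lies in 273.01–259.51 Ma, so Guadalupian.
D: 60.5 Ma lies in 66–56 Ma, so Paleocene.
E: 25.5 Ma lies in 33.9–23.03 Ma, so Oligocene.
Oldest = 272.2 Ma, youngest = 17.24 Ma → span 254.96 Myr.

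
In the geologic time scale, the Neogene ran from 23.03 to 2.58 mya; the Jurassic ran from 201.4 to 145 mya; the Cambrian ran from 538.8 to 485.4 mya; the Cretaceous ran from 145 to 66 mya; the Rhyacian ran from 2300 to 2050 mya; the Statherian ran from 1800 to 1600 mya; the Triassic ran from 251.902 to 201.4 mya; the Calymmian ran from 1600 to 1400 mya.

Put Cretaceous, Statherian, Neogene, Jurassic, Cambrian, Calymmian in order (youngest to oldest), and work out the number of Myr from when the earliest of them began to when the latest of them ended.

Neogene, Cretaceous, Jurassic, Cambrian, Calymmian, Statherian; total span 1797.42 Myr

From the excerpt: Cretaceous 145–66; Statherian 1800–1600; Neogene 23.03–2.58; Jurassic 201.4–145; Cambrian 538.8–485.4; Calymmian 1600–1400 (Ma).
Larger Ma is earlier, so the oldest is Statherian and the youngest is Neogene; youngest to oldest: Neogene, Cretaceous, Jurassic, Cambrian, Calymmian, Statherian.
Oldest start 1800 minus youngest end 2.58 gives 1797.42 Myr overall.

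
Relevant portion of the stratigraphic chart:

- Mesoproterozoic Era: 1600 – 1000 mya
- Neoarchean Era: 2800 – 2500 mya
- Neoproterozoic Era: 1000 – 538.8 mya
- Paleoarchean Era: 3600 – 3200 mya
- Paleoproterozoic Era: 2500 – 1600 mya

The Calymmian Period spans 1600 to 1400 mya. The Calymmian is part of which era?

Mesoproterozoic

The Calymmian (1600–1400 Ma) lies entirely within 1600–1000 Ma, the Mesoproterozoic Era.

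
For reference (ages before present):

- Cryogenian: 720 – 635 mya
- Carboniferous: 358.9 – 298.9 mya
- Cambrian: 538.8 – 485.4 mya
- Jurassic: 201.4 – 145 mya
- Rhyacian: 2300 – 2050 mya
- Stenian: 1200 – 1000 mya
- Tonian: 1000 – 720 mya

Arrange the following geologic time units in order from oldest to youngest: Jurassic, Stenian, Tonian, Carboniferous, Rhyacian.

Read off each span (Ma): Jurassic 201.4–145; Stenian 1200–1000; Tonian 1000–720; Carboniferous 358.9–298.9; Rhyacian 2300–2050.
Larger Ma is older, so oldest→youngest is Rhyacian, Stenian, Tonian, Carboniferous, Jurassic.

Rhyacian, then Stenian, then Tonian, then Carboniferous, then Jurassic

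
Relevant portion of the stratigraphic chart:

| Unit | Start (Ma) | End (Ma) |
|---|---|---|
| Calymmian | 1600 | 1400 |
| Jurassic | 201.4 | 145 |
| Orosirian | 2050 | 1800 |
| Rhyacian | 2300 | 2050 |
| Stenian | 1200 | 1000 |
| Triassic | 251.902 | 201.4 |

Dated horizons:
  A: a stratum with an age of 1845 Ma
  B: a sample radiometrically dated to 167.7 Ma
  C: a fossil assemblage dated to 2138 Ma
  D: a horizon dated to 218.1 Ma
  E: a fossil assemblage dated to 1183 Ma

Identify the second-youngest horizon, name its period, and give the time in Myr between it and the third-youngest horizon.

Smaller Ma means younger, so youngest first: B 167.7 < D 218.1 < E 1183 < A 1845 < C 2138.
Counting 2 along gives D (218.1 Ma); the excerpt puts that inside the Triassic, 251.902–201.4 Ma.
Next in line is E (1183 Ma), and 1183 − 218.1 = 964.9 Myr.

D, in the Triassic; 964.9 million years to E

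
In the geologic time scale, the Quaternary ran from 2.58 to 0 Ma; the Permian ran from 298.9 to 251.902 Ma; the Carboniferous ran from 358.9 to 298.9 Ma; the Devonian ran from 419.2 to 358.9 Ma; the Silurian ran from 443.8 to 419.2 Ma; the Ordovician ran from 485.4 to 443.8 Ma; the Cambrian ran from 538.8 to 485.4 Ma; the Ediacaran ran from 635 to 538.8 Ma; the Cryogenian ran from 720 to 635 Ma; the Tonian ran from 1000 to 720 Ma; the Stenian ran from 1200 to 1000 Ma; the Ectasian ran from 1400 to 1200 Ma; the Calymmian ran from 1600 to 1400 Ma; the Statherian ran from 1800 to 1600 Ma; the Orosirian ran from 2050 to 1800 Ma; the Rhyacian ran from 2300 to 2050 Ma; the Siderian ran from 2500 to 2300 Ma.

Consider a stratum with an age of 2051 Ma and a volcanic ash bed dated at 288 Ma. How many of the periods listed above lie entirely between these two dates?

13

The older date is 2051 Ma and the younger is 288 Ma.
Periods with start < 2051 and end > 288 Ma: Orosirian (2050–1800), Statherian (1800–1600), Calymmian (1600–1400), Ectasian (1400–1200), Stenian (1200–1000), Tonian (1000–720), Cryogenian (720–635), Ediacaran (635–538.8), Cambrian (538.8–485.4), Ordovician (485.4–443.8), Silurian (443.8–419.2), Devonian (419.2–358.9), Carboniferous (358.9–298.9).
That is 13 complete periods.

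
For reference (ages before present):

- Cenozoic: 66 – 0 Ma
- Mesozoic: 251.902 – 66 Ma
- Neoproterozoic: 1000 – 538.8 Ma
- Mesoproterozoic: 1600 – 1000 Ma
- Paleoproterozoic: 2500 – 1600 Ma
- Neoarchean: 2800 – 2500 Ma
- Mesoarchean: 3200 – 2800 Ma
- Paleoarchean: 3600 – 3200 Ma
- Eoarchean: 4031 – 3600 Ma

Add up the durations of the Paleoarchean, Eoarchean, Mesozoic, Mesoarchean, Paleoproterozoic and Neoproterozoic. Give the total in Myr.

2778.102 million years

Each duration: Paleoarchean = 400; Eoarchean = 431; Mesozoic = 185.902; Mesoarchean = 400; Paleoproterozoic = 900; Neoproterozoic = 461.2.
Sum: 400 + 431 + 185.902 + 400 + 900 + 461.2 = 2778.102 Myr.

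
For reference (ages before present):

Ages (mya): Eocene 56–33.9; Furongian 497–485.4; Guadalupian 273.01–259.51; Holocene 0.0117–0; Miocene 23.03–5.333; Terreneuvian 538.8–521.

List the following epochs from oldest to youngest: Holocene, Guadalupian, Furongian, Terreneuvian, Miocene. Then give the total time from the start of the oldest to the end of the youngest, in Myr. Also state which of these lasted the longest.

Terreneuvian → Furongian → Guadalupian → Miocene → Holocene; total span 538.8 Myr; longest is Terreneuvian

From the excerpt: Holocene 0.0117–0; Guadalupian 273.01–259.51; Furongian 497–485.4; Terreneuvian 538.8–521; Miocene 23.03–5.333 (Ma).
Larger Ma is earlier, so the oldest is Terreneuvian and the youngest is Holocene; oldest to youngest: Terreneuvian, Furongian, Guadalupian, Miocene, Holocene.
Oldest start 538.8 minus youngest end 0 gives 538.8 Myr overall.
Individual lengths (start − end): Terreneuvian 17.8; Holocene 0.0117; Miocene 17.697; Guadalupian 13.5; Furongian 11.6. The largest is Terreneuvian at 17.8 Myr.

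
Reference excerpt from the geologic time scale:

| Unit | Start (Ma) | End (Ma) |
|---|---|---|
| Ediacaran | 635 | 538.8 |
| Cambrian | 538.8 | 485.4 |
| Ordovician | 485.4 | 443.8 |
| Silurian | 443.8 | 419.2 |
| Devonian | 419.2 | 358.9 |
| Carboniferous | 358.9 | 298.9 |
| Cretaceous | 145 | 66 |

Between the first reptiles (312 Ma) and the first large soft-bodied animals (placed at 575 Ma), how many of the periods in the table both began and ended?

4

The older date is 575 Ma and the younger is 312 Ma.
Periods with start < 575 and end > 312 Ma: Cambrian (538.8–485.4), Ordovician (485.4–443.8), Silurian (443.8–419.2), Devonian (419.2–358.9).
That is 4 complete periods.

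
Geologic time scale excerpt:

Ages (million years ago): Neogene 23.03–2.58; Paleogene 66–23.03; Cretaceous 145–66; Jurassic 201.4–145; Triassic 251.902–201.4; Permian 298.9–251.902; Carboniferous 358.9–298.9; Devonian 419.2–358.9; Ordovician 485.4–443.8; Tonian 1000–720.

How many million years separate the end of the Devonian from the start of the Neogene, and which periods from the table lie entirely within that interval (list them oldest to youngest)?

335.87 million years; Carboniferous, Permian, Triassic, Jurassic, Cretaceous, Paleogene

End of Devonian = 358.9 Ma; start of Neogene = 23.03 Ma.
Gap = 358.9 − 23.03 = 335.87 Myr.
Periods wholly inside 358.9–23.03 Ma: Carboniferous (358.9–298.9), Permian (298.9–251.902), Triassic (251.902–201.4), Jurassic (201.4–145), Cretaceous (145–66), Paleogene (66–23.03).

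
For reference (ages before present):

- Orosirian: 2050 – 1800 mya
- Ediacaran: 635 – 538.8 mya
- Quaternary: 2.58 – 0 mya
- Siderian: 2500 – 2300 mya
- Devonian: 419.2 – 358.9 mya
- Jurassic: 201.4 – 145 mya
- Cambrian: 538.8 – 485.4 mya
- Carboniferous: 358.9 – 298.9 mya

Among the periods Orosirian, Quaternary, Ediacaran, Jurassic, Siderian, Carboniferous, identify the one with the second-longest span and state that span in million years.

Siderian, 200 million years

Start − end for each: Orosirian 2050 − 1800 = 250; Quaternary 2.58 − 0 = 2.58; Ediacaran 635 − 538.8 = 96.2; Jurassic 201.4 − 145 = 56.4; Siderian 2500 − 2300 = 200; Carboniferous 358.9 − 298.9 = 60.
Ranking these from longest: Orosirian > Siderian > Ediacaran > Carboniferous > Jurassic > Quaternary.
Position 2 in that ranking is Siderian, which lasted 200 Myr.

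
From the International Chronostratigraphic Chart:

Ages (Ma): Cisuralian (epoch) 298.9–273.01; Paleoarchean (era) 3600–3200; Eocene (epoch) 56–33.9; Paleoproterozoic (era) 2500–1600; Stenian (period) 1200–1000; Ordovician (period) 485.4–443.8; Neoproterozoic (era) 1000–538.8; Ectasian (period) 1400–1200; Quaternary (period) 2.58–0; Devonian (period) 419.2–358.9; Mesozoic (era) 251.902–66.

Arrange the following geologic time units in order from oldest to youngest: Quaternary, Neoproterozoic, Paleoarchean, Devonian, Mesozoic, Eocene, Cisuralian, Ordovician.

Read off each span (Ma): Quaternary 2.58–0; Neoproterozoic 1000–538.8; Paleoarchean 3600–3200; Devonian 419.2–358.9; Mesozoic 251.902–66; Eocene 56–33.9; Cisuralian 298.9–273.01; Ordovician 485.4–443.8.
Larger Ma is older, so oldest→youngest is Paleoarchean, Neoproterozoic, Ordovician, Devonian, Cisuralian, Mesozoic, Eocene, Quaternary.

Paleoarchean, Neoproterozoic, Ordovician, Devonian, Cisuralian, Mesozoic, Eocene, Quaternary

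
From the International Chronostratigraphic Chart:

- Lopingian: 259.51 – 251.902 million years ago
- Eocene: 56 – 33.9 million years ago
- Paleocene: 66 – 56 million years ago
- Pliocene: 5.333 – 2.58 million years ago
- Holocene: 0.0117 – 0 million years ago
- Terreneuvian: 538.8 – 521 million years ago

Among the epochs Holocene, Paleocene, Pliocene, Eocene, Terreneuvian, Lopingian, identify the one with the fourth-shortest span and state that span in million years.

Start − end for each: Holocene 0.0117 − 0 = 0.0117; Paleocene 66 − 56 = 10; Pliocene 5.333 − 2.58 = 2.753; Eocene 56 − 33.9 = 22.1; Terreneuvian 538.8 − 521 = 17.8; Lopingian 259.51 − 251.902 = 7.608.
Ranking these from shortest: Holocene < Pliocene < Lopingian < Paleocene < Terreneuvian < Eocene.
Position 4 in that ranking is Paleocene, which lasted 10 Myr.

Paleocene, 10 million years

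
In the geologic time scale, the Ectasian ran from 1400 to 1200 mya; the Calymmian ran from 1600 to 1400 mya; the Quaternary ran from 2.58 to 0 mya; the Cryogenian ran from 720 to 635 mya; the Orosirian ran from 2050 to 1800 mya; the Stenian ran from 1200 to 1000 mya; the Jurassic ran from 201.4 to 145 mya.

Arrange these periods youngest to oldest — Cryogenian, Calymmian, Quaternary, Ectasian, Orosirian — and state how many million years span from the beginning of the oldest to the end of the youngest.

Start ages (Ma): Orosirian 2050, Calymmian 1600, Ectasian 1400, Cryogenian 720, Quaternary 2.58.
Ordered youngest to oldest: Quaternary, Cryogenian, Ectasian, Calymmian, Orosirian.
Span = 2050 − 0 = 2050 Myr.

Quaternary → Cryogenian → Ectasian → Calymmian → Orosirian; total span 2050 Myr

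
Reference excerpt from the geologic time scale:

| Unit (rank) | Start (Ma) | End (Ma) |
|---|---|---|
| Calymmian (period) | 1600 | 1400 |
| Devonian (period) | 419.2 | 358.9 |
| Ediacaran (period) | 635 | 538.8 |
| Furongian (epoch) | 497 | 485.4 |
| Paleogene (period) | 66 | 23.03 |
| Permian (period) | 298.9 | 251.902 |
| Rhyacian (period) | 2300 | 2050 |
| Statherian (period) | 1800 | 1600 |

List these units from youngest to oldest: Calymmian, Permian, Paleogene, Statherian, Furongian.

The oldest of these is Statherian (starts 1800 Ma) and the youngest is Paleogene (ends 23.03 Ma).
In between, by decreasing start age: Calymmian (1600), Furongian (497), Permian (298.9).
Listing youngest first means reversing that sequence.

Paleogene, then Permian, then Furongian, then Calymmian, then Statherian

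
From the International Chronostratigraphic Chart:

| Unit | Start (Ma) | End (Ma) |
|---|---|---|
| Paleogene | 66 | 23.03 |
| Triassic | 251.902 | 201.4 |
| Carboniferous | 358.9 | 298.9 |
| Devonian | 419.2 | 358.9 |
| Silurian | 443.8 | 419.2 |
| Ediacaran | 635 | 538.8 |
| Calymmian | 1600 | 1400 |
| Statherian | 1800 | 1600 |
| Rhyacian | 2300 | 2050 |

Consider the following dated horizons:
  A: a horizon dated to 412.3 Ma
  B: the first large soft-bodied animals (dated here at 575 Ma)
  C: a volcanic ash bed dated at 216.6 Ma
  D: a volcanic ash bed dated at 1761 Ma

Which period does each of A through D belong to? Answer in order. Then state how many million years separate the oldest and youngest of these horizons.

A — Devonian; B — Ediacaran; C — Triassic; D — Statherian; span 1544.4 million years

Match each age against the start–end ranges in the excerpt: A = 412.3 Ma → Devonian (419.2–358.9); B = 575 Ma → Ediacaran (635–538.8); C = 216.6 Ma → Triassic (251.902–201.4); D = 1761 Ma → Statherian (1800–1600).
The largest age is 1761 Ma and the smallest is 216.6 Ma; their difference is 1544.4 Myr.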